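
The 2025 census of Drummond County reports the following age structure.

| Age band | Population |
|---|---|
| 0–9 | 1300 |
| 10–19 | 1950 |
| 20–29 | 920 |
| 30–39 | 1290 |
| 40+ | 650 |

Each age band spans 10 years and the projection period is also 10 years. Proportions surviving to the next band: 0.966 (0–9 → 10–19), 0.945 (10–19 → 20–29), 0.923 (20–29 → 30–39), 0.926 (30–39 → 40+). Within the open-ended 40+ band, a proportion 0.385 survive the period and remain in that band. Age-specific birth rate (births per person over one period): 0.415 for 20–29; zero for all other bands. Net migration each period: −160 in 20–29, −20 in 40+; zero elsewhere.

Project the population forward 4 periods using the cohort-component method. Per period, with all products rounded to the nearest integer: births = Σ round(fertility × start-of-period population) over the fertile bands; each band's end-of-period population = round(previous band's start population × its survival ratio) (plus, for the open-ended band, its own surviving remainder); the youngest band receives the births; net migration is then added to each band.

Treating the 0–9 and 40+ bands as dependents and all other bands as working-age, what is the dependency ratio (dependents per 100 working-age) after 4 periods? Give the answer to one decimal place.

157.8

After projecting period 1:
Births: 920 × 0.415 = 382
10–19: 1300 × 0.966 = 1256
20–29: 1950 × 0.945 = 1843
30–39: 920 × 0.923 = 849
40+: 1290 × 0.926 + 650 × 0.385 = 1195 + 250 = 1445
Net migration: 20–29 − 160 → 1683; 40+ − 20 → 1425
Population now: 0–9=382, 10–19=1256, 20–29=1683, 30–39=849, 40+=1425
After projecting period 2:
Births: 1683 × 0.415 = 698
10–19: 382 × 0.966 = 369
20–29: 1256 × 0.945 = 1187
30–39: 1683 × 0.923 = 1553
40+: 849 × 0.926 + 1425 × 0.385 = 786 + 549 = 1335
Net migration: 20–29 − 160 → 1027; 40+ − 20 → 1315
Population now: 0–9=698, 10–19=369, 20–29=1027, 30–39=1553, 40+=1315
After projecting period 3:
Births: 1027 × 0.415 = 426
10–19: 698 × 0.966 = 674
20–29: 369 × 0.945 = 349
30–39: 1027 × 0.923 = 948
40+: 1553 × 0.926 + 1315 × 0.385 = 1438 + 506 = 1944
Net migration: 20–29 − 160 → 189; 40+ − 20 → 1924
Population now: 0–9=426, 10–19=674, 20–29=189, 30–39=948, 40+=1924
After projecting period 4:
Births: 189 × 0.415 = 78
10–19: 426 × 0.966 = 412
20–29: 674 × 0.945 = 637
30–39: 189 × 0.923 = 174
40+: 948 × 0.926 + 1924 × 0.385 = 878 + 741 = 1619
Net migration: 20–29 − 160 → 477; 40+ − 20 → 1599
Population now: 0–9=78, 10–19=412, 20–29=477, 30–39=174, 40+=1599
Dependents (band 0–9 + band 40+) = 78 + 1599 = 1677; working-age = 1063; ratio = 1677/1063 × 100 = 157.8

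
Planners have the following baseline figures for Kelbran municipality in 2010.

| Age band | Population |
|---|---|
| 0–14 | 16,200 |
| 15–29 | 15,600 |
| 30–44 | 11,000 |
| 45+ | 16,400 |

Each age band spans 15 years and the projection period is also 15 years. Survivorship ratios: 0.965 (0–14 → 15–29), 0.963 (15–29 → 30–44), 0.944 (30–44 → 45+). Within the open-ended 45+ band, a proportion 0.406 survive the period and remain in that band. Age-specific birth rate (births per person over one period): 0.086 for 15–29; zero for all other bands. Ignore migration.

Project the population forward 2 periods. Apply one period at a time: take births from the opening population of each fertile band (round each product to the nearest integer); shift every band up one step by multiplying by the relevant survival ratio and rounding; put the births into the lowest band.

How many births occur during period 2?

After projecting period 1:
Births: 15600 × 0.086 = 1342
15–29: 16200 × 0.965 = 15633
30–44: 15600 × 0.963 = 15023
45+: 11000 × 0.944 + 16400 × 0.406 = 10384 + 6658 = 17042
Population now: 0–14=1342, 15–29=15633, 30–44=15023, 45+=17042
After projecting period 2:
Births: 15633 × 0.086 = 1344
15–29: 1342 × 0.965 = 1295
30–44: 15633 × 0.963 = 15055
45+: 15023 × 0.944 + 17042 × 0.406 = 14182 + 6919 = 21101
Population now: 0–14=1344, 15–29=1295, 30–44=15055, 45+=21101

1344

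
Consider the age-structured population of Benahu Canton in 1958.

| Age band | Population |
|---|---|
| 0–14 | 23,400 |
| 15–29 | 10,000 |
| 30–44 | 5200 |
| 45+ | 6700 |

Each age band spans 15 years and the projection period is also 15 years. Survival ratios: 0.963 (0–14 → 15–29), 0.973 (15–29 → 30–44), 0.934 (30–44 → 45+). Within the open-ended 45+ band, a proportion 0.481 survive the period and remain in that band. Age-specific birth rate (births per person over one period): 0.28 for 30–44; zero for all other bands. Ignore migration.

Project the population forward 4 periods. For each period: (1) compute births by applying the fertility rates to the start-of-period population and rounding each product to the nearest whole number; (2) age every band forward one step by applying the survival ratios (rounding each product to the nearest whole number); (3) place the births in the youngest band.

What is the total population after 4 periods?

22972

Call the groups 1 to 4, youngest first.
— Period 1 —
Births: 5200 × 0.28 = 1456
Group 2: 23400 × 0.963 = 22534
Group 3: 10000 × 0.973 = 9730
Group 4: 5200 × 0.934 + 6700 × 0.481 = 4857 + 3223 = 8080
Population now: 0–14=1456, 15–29=22534, 30–44=9730, 45+=8080
— Period 2 —
Births: 9730 × 0.28 = 2724
Group 2: 1456 × 0.963 = 1402
Group 3: 22534 × 0.973 = 21926
Group 4: 9730 × 0.934 + 8080 × 0.481 = 9088 + 3886 = 12974
Population now: 0–14=2724, 15–29=1402, 30–44=21926, 45+=12974
— Period 3 —
Births: 21926 × 0.28 = 6139
Group 2: 2724 × 0.963 = 2623
Group 3: 1402 × 0.973 = 1364
Group 4: 21926 × 0.934 + 12974 × 0.481 = 20479 + 6240 = 26719
Population now: 0–14=6139, 15–29=2623, 30–44=1364, 45+=26719
— Period 4 —
Births: 1364 × 0.28 = 382
Group 2: 6139 × 0.963 = 5912
Group 3: 2623 × 0.973 = 2552
Group 4: 1364 × 0.934 + 26719 × 0.481 = 1274 + 12852 = 14126
Population now: 0–14=382, 15–29=5912, 30–44=2552, 45+=14126
Total after period 4: 382 + 5912 + 2552 + 14126 = 22972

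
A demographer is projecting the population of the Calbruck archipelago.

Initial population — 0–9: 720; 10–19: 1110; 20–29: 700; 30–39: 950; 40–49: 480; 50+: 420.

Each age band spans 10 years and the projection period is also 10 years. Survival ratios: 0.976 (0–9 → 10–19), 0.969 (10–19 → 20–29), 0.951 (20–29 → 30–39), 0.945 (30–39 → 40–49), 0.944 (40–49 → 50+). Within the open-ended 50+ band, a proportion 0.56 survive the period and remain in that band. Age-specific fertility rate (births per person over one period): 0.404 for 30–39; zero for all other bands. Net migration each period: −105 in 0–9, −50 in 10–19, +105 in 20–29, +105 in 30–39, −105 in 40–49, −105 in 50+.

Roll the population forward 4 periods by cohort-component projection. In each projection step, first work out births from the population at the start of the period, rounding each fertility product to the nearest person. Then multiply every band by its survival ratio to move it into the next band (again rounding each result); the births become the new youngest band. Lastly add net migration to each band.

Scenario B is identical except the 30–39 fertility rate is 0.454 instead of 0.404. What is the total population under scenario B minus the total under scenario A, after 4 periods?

— Period 1 —
Births: 950 * 0.404 = 384
10–19: 720 * 0.976 = 703
20–29: 1110 * 0.969 = 1076
30–39: 700 * 0.951 = 666
40–49: 950 * 0.945 = 898
50+: 480 * 0.944 + 420 * 0.56 = 453 + 235 = 688
Net migration: 0–9 − 105 → 279; 10–19 − 50 → 653; 20–29 + 105 → 1181; 30–39 + 105 → 771; 40–49 − 105 → 793; 50+ − 105 → 583
End of period: [279, 653, 1181, 771, 793, 583]
— Period 2 —
Births: 771 * 0.404 = 311
10–19: 279 * 0.976 = 272
20–29: 653 * 0.969 = 633
30–39: 1181 * 0.951 = 1123
40–49: 771 * 0.945 = 729
50+: 793 * 0.944 + 583 * 0.56 = 749 + 326 = 1075
Net migration: 0–9 − 105 → 206; 10–19 − 50 → 222; 20–29 + 105 → 738; 30–39 + 105 → 1228; 40–49 − 105 → 624; 50+ − 105 → 970
End of period: [206, 222, 738, 1228, 624, 970]
— Period 3 —
Births: 1228 * 0.404 = 496
10–19: 206 * 0.976 = 201
20–29: 222 * 0.969 = 215
30–39: 738 * 0.951 = 702
40–49: 1228 * 0.945 = 1160
50+: 624 * 0.944 + 970 * 0.56 = 589 + 543 = 1132
Net migration: 0–9 − 105 → 391; 10–19 − 50 → 151; 20–29 + 105 → 320; 30–39 + 105 → 807; 40–49 − 105 → 1055; 50+ − 105 → 1027
End of period: [391, 151, 320, 807, 1055, 1027]
— Period 4 —
Births: 807 * 0.404 = 326
10–19: 391 * 0.976 = 382
20–29: 151 * 0.969 = 146
30–39: 320 * 0.951 = 304
40–49: 807 * 0.945 = 763
50+: 1055 * 0.944 + 1027 * 0.56 = 996 + 575 = 1571
Net migration: 0–9 − 105 → 221; 10–19 − 50 → 332; 20–29 + 105 → 251; 30–39 + 105 → 409; 40–49 − 105 → 658; 50+ − 105 → 1466
End of period: [221, 332, 251, 409, 658, 1466]
Scenario A total after 4 periods: 3337
Scenario B projection —
— Period 1 —
Births: 950 * 0.454 = 431
10–19: 720 * 0.976 = 703
20–29: 1110 * 0.969 = 1076
30–39: 700 * 0.951 = 666
40–49: 950 * 0.945 = 898
50+: 480 * 0.944 + 420 * 0.56 = 453 + 235 = 688
Net migration: 0–9 − 105 → 326; 10–19 − 50 → 653; 20–29 + 105 → 1181; 30–39 + 105 → 771; 40–49 − 105 → 793; 50+ − 105 → 583
End of period: [326, 653, 1181, 771, 793, 583]
— Period 2 —
Births: 771 * 0.454 = 350
10–19: 326 * 0.976 = 318
20–29: 653 * 0.969 = 633
30–39: 1181 * 0.951 = 1123
40–49: 771 * 0.945 = 729
50+: 793 * 0.944 + 583 * 0.56 = 749 + 326 = 1075
Net migration: 0–9 − 105 → 245; 10–19 − 50 → 268; 20–29 + 105 → 738; 30–39 + 105 → 1228; 40–49 − 105 → 624; 50+ − 105 → 970
End of period: [245, 268, 738, 1228, 624, 970]
— Period 3 —
Births: 1228 * 0.454 = 558
10–19: 245 * 0.976 = 239
20–29: 268 * 0.969 = 260
30–39: 738 * 0.951 = 702
40–49: 1228 * 0.945 = 1160
50+: 624 * 0.944 + 970 * 0.56 = 589 + 543 = 1132
Net migration: 0–9 − 105 → 453; 10–19 − 50 → 189; 20–29 + 105 → 365; 30–39 + 105 → 807; 40–49 − 105 → 1055; 50+ − 105 → 1027
End of period: [453, 189, 365, 807, 1055, 1027]
— Period 4 —
Births: 807 * 0.454 = 366
10–19: 453 * 0.976 = 442
20–29: 189 * 0.969 = 183
30–39: 365 * 0.951 = 347
40–49: 807 * 0.945 = 763
50+: 1055 * 0.944 + 1027 * 0.56 = 996 + 575 = 1571
Net migration: 0–9 − 105 → 261; 10–19 − 50 → 392; 20–29 + 105 → 288; 30–39 + 105 → 452; 40–49 − 105 → 658; 50+ − 105 → 1466
End of period: [261, 392, 288, 452, 658, 1466]
Scenario B total after 4 periods: 3517
Difference B − A = 3517 − 3337 = 180

180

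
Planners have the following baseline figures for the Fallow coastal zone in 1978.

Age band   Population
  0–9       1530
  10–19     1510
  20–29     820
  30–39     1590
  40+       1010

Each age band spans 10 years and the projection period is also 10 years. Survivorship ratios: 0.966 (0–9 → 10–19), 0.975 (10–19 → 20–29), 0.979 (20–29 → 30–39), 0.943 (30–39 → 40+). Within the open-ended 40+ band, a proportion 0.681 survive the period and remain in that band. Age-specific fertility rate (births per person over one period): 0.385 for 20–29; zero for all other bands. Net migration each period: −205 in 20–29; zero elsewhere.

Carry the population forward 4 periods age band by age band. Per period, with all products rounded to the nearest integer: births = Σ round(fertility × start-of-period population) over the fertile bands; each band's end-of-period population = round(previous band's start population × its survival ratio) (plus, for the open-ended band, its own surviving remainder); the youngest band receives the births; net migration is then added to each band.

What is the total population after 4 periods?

— Period 1 —
Births: 820 * 0.385 = 316
10–19: 1530 * 0.966 = 1478
20–29: 1510 * 0.975 = 1472
30–39: 820 * 0.979 = 803
40+: 1590 * 0.943 + 1010 * 0.681 = 1499 + 688 = 2187
Net migration: 20–29 − 205 → 1267
End of period: [316, 1478, 1267, 803, 2187]
— Period 2 —
Births: 1267 * 0.385 = 488
10–19: 316 * 0.966 = 305
20–29: 1478 * 0.975 = 1441
30–39: 1267 * 0.979 = 1240
40+: 803 * 0.943 + 2187 * 0.681 = 757 + 1489 = 2246
Net migration: 20–29 − 205 → 1236
End of period: [488, 305, 1236, 1240, 2246]
— Period 3 —
Births: 1236 * 0.385 = 476
10–19: 488 * 0.966 = 471
20–29: 305 * 0.975 = 297
30–39: 1236 * 0.979 = 1210
40+: 1240 * 0.943 + 2246 * 0.681 = 1169 + 1530 = 2699
Net migration: 20–29 − 205 → 92
End of period: [476, 471, 92, 1210, 2699]
— Period 4 —
Births: 92 * 0.385 = 35
10–19: 476 * 0.966 = 460
20–29: 471 * 0.975 = 459
30–39: 92 * 0.979 = 90
40+: 1210 * 0.943 + 2699 * 0.681 = 1141 + 1838 = 2979
Net migration: 20–29 − 205 → 254
End of period: [35, 460, 254, 90, 2979]
Total after period 4: 35 + 460 + 254 + 90 + 2979 = 3818

3818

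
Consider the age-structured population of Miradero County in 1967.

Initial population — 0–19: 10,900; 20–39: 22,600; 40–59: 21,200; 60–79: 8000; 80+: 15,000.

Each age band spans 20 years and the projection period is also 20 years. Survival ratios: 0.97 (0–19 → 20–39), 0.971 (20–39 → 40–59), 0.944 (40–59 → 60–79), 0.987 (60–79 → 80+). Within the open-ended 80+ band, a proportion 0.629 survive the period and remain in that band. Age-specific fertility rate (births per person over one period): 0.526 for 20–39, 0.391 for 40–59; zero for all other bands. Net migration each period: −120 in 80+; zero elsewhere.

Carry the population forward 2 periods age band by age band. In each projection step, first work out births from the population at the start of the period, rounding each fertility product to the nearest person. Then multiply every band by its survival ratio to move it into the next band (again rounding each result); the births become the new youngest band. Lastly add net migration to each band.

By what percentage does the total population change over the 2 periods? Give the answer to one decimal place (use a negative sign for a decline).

After projecting period 1:
Births: 22600 × 0.526 = 11888 ; 21200 × 0.391 = 8289 → 20177
20–39: 10900 × 0.97 = 10573
40–59: 22600 × 0.971 = 21945
60–79: 21200 × 0.944 = 20013
80+: 8000 × 0.987 + 15000 × 0.629 = 7896 + 9435 = 17331
Net migration: 80+ − 120 → 17211
Population now: 0–19=20177, 20–39=10573, 40–59=21945, 60–79=20013, 80+=17211
After projecting period 2:
Births: 10573 × 0.526 = 5561 ; 21945 × 0.391 = 8580 → 14141
20–39: 20177 × 0.97 = 19572
40–59: 10573 × 0.971 = 10266
60–79: 21945 × 0.944 = 20716
80+: 20013 × 0.987 + 17211 × 0.629 = 19753 + 10826 = 30579
Net migration: 80+ − 120 → 30459
Population now: 0–19=14141, 20–39=19572, 40–59=10266, 60–79=20716, 80+=30459
Total: 77700 → 95154; change = 17454; percentage change = 22.5%

22.5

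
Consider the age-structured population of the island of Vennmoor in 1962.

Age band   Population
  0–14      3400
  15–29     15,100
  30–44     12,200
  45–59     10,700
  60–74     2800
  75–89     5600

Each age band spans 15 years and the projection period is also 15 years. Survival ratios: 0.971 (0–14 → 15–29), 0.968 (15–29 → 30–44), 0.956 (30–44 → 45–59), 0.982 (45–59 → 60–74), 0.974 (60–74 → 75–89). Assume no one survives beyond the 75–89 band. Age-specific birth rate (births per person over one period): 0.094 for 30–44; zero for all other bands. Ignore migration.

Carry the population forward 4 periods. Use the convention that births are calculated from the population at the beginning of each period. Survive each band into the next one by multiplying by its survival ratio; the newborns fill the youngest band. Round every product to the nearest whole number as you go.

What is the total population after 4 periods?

Let band 1 be 0–14 through band 6 = 75–89.
— Period 1 —
Births: 12200 × 0.094 = 1147
Band 2: 3400 × 0.971 = 3301
Band 3: 15100 × 0.968 = 14617
Band 4: 12200 × 0.956 = 11663
Band 5: 10700 × 0.982 = 10507
Band 6: 2800 × 0.974 = 2727
End of period: [1147, 3301, 14617, 11663, 10507, 2727]
— Period 2 —
Births: 14617 × 0.094 = 1374
Band 2: 1147 × 0.971 = 1114
Band 3: 3301 × 0.968 = 3195
Band 4: 14617 × 0.956 = 13974
Band 5: 11663 × 0.982 = 11453
Band 6: 10507 × 0.974 = 10234
End of period: [1374, 1114, 3195, 13974, 11453, 10234]
— Period 3 —
Births: 3195 × 0.094 = 300
Band 2: 1374 × 0.971 = 1334
Band 3: 1114 × 0.968 = 1078
Band 4: 3195 × 0.956 = 3054
Band 5: 13974 × 0.982 = 13722
Band 6: 11453 × 0.974 = 11155
End of period: [300, 1334, 1078, 3054, 13722, 11155]
— Period 4 —
Births: 1078 × 0.094 = 101
Band 2: 300 × 0.971 = 291
Band 3: 1334 × 0.968 = 1291
Band 4: 1078 × 0.956 = 1031
Band 5: 3054 × 0.982 = 2999
Band 6: 13722 × 0.974 = 13365
End of period: [101, 291, 1291, 1031, 2999, 13365]
Total after period 4: 101 + 291 + 1291 + 1031 + 2999 + 13365 = 19078

19078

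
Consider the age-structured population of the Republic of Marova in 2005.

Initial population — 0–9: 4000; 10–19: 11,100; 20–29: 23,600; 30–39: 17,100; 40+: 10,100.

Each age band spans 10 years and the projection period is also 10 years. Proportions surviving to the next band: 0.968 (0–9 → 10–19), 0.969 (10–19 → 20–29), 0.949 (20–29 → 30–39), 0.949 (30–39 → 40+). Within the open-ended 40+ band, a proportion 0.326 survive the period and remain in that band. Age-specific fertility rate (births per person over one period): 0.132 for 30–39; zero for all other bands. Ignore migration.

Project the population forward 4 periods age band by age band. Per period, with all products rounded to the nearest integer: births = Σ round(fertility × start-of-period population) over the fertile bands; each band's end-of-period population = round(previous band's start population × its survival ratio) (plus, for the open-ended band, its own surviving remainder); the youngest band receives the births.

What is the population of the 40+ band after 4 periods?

9472

Numbering the groups 1..5 from youngest to oldest:
[period 1]
Births: 17100 × 0.132 = 2257
Group 2: 4000 × 0.968 = 3872
Group 3: 11100 × 0.969 = 10756
Group 4: 23600 × 0.949 = 22396
Group 5: 17100 × 0.949 + 10100 × 0.326 = 16228 + 3293 = 19521
Giving 2257 / 3872 / 10756 / 22396 / 19521.
[period 2]
Births: 22396 × 0.132 = 2956
Group 2: 2257 × 0.968 = 2185
Group 3: 3872 × 0.969 = 3752
Group 4: 10756 × 0.949 = 10207
Group 5: 22396 × 0.949 + 19521 × 0.326 = 21254 + 6364 = 27618
Giving 2956 / 2185 / 3752 / 10207 / 27618.
[period 3]
Births: 10207 × 0.132 = 1347
Group 2: 2956 × 0.968 = 2861
Group 3: 2185 × 0.969 = 2117
Group 4: 3752 × 0.949 = 3561
Group 5: 10207 × 0.949 + 27618 × 0.326 = 9686 + 9003 = 18689
Giving 1347 / 2861 / 2117 / 3561 / 18689.
[period 4]
Births: 3561 × 0.132 = 470
Group 2: 1347 × 0.968 = 1304
Group 3: 2861 × 0.969 = 2772
Group 4: 2117 × 0.949 = 2009
Group 5: 3561 × 0.949 + 18689 × 0.326 = 3379 + 6093 = 9472
Giving 470 / 1304 / 2772 / 2009 / 9472.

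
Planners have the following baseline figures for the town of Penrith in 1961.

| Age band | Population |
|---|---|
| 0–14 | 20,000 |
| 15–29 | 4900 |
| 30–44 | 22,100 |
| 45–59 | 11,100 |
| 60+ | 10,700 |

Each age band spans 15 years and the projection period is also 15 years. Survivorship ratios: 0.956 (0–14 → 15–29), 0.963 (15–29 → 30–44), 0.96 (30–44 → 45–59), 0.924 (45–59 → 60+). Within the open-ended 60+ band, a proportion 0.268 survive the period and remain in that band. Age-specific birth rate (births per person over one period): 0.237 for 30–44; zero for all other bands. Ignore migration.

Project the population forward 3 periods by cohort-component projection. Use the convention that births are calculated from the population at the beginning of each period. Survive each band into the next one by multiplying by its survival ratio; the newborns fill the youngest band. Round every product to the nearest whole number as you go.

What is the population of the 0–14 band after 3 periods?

Call the groups 1 to 5, youngest first.
— Period 1 —
Births: 22100 × 0.237 = 5238
Group 2: 20000 × 0.956 = 19120
Group 3: 4900 × 0.963 = 4719
Group 4: 22100 × 0.96 = 21216
Group 5: 11100 × 0.924 + 10700 × 0.268 = 10256 + 2868 = 13124
End of period: [5238, 19120, 4719, 21216, 13124]
— Period 2 —
Births: 4719 × 0.237 = 1118
Group 2: 5238 × 0.956 = 5008
Group 3: 19120 × 0.963 = 18413
Group 4: 4719 × 0.96 = 4530
Group 5: 21216 × 0.924 + 13124 × 0.268 = 19604 + 3517 = 23121
End of period: [1118, 5008, 18413, 4530, 23121]
— Period 3 —
Births: 18413 × 0.237 = 4364
Group 2: 1118 × 0.956 = 1069
Group 3: 5008 × 0.963 = 4823
Group 4: 18413 × 0.96 = 17676
Group 5: 4530 × 0.924 + 23121 × 0.268 = 4186 + 6196 = 10382
End of period: [4364, 1069, 4823, 17676, 10382]

4364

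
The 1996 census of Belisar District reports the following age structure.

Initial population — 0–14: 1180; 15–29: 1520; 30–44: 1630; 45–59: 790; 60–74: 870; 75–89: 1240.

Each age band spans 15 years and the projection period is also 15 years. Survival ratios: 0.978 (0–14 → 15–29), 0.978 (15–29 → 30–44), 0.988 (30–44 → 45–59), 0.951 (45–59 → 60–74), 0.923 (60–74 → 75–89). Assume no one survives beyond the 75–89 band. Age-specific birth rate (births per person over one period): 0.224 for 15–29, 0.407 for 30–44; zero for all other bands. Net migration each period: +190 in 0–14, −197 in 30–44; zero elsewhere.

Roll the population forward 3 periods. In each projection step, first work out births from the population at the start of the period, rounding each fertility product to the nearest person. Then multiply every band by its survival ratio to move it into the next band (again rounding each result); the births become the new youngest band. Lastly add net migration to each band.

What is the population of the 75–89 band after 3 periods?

Let band 1 be 0–14 through band 6 = 75–89.
[period 1]
Births: 1520 * 0.224 = 340 ; 1630 * 0.407 = 663 — total 1003
Band 2: 1180 * 0.978 = 1154
Band 3: 1520 * 0.978 = 1487
Band 4: 1630 * 0.988 = 1610
Band 5: 790 * 0.951 = 751
Band 6: 870 * 0.923 = 803
Net migration: Band 1 + 190 → 1193; Band 3 − 197 → 1290
Population now: 0–14=1193, 15–29=1154, 30–44=1290, 45–59=1610, 60–74=751, 75–89=803
[period 2]
Births: 1154 * 0.224 = 258 ; 1290 * 0.407 = 525 — total 783
Band 2: 1193 * 0.978 = 1167
Band 3: 1154 * 0.978 = 1129
Band 4: 1290 * 0.988 = 1275
Band 5: 1610 * 0.951 = 1531
Band 6: 751 * 0.923 = 693
Net migration: Band 1 + 190 → 973; Band 3 − 197 → 932
Population now: 0–14=973, 15–29=1167, 30–44=932, 45–59=1275, 60–74=1531, 75–89=693
[period 3]
Births: 1167 * 0.224 = 261 ; 932 * 0.407 = 379 — total 640
Band 2: 973 * 0.978 = 952
Band 3: 1167 * 0.978 = 1141
Band 4: 932 * 0.988 = 921
Band 5: 1275 * 0.951 = 1213
Band 6: 1531 * 0.923 = 1413
Net migration: Band 1 + 190 → 830; Band 3 − 197 → 944
Population now: 0–14=830, 15–29=952, 30–44=944, 45–59=921, 60–74=1213, 75–89=1413

1413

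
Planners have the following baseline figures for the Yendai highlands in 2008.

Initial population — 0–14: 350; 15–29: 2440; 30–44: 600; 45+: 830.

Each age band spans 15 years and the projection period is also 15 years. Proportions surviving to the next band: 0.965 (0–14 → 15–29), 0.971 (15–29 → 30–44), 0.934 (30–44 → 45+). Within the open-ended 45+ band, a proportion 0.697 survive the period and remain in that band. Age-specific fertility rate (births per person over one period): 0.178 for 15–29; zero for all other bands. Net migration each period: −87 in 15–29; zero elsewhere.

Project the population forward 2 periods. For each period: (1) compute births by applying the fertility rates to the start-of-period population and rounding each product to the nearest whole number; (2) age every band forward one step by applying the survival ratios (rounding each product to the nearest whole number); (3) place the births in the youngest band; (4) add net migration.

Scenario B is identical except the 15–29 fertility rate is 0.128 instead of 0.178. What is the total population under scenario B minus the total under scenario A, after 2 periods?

-131

— Period 1 —
Births: 2440 × 0.178 = 434
15–29: 350 × 0.965 = 338
30–44: 2440 × 0.971 = 2369
45+: 600 × 0.934 + 830 × 0.697 = 560 + 579 = 1139
Net migration: 15–29 − 87 → 251
→ [434, 251, 2369, 1139]
— Period 2 —
Births: 251 × 0.178 = 45
15–29: 434 × 0.965 = 419
30–44: 251 × 0.971 = 244
45+: 2369 × 0.934 + 1139 × 0.697 = 2213 + 794 = 3007
Net migration: 15–29 − 87 → 332
→ [45, 332, 244, 3007]
Scenario A total after 2 periods: 3628
Scenario B projection —
— Period 1 —
Births: 2440 × 0.128 = 312
15–29: 350 × 0.965 = 338
30–44: 2440 × 0.971 = 2369
45+: 600 × 0.934 + 830 × 0.697 = 560 + 579 = 1139
Net migration: 15–29 − 87 → 251
→ [312, 251, 2369, 1139]
— Period 2 —
Births: 251 × 0.128 = 32
15–29: 312 × 0.965 = 301
30–44: 251 × 0.971 = 244
45+: 2369 × 0.934 + 1139 × 0.697 = 2213 + 794 = 3007
Net migration: 15–29 − 87 → 214
→ [32, 214, 244, 3007]
Scenario B total after 2 periods: 3497
Difference B − A = 3497 − 3628 = -131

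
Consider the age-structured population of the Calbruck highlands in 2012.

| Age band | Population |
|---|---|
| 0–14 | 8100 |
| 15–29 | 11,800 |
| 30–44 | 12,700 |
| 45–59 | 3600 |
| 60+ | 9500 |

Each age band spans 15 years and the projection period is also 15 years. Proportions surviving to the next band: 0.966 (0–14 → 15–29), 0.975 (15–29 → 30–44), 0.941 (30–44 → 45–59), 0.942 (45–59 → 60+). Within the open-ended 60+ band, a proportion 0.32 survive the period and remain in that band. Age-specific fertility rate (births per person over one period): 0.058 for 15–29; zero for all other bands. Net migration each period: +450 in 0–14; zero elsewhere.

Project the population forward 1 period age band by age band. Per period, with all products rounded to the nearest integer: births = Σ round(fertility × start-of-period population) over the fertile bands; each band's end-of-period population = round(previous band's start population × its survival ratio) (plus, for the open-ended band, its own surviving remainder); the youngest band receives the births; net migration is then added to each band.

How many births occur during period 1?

684

— Period 1 —
Births: 11800 × 0.058 = 684
15–29: 8100 × 0.966 = 7825
30–44: 11800 × 0.975 = 11505
45–59: 12700 × 0.941 = 11951
60+: 3600 × 0.942 + 9500 × 0.32 = 3391 + 3040 = 6431
Net migration: 0–14 + 450 → 1134
→ [1134, 7825, 11505, 11951, 6431]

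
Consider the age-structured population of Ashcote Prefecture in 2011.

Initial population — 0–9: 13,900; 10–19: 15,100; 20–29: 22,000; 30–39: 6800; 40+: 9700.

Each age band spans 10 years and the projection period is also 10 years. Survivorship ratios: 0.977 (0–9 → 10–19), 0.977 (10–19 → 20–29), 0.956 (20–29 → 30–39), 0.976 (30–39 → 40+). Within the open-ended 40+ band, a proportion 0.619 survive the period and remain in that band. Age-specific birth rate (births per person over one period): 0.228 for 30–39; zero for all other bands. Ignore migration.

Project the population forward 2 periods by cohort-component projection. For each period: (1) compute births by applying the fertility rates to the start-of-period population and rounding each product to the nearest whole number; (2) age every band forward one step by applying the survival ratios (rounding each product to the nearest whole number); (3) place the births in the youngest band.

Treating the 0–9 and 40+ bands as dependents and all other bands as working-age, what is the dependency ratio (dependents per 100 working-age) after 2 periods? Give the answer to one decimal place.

— Period 1 —
Births: 6800 × 0.228 = 1550
10–19: 13900 × 0.977 = 13580
20–29: 15100 × 0.977 = 14753
30–39: 22000 × 0.956 = 21032
40+: 6800 × 0.976 + 9700 × 0.619 = 6637 + 6004 = 12641
Population now: 0–9=1550, 10–19=13580, 20–29=14753, 30–39=21032, 40+=12641
— Period 2 —
Births: 21032 × 0.228 = 4795
10–19: 1550 × 0.977 = 1514
20–29: 13580 × 0.977 = 13268
30–39: 14753 × 0.956 = 14104
40+: 21032 × 0.976 + 12641 × 0.619 = 20527 + 7825 = 28352
Population now: 0–9=4795, 10–19=1514, 20–29=13268, 30–39=14104, 40+=28352
Dependents (band 0–9 + band 40+) = 4795 + 28352 = 33147; working-age = 28886; ratio = 33147/28886 × 100 = 114.8

114.8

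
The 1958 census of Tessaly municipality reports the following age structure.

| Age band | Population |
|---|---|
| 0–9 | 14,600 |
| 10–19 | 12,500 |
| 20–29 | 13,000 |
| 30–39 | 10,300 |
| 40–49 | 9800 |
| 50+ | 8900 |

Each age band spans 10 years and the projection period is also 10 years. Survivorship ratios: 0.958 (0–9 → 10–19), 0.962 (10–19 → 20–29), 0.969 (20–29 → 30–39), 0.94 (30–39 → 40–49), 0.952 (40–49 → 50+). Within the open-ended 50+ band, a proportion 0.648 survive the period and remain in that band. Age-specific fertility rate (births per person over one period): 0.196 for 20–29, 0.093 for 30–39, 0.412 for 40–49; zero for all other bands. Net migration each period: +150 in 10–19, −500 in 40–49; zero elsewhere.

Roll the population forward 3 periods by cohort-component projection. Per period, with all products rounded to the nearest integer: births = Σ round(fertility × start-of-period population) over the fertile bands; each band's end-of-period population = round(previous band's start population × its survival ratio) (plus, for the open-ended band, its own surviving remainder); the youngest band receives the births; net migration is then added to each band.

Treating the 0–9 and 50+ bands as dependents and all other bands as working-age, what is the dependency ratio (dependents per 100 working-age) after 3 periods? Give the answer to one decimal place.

Call the bands 1 to 6, youngest first.
After projecting period 1:
Births: 13000 × 0.196 = 2548 ; 10300 × 0.093 = 958 ; 9800 × 0.412 = 4038 ⇒ total 7544
Band 2: 14600 × 0.958 = 13987
Band 3: 12500 × 0.962 = 12025
Band 4: 13000 × 0.969 = 12597
Band 5: 10300 × 0.94 = 9682
Band 6: 9800 × 0.952 + 8900 × 0.648 = 9330 + 5767 = 15097
Net migration: Band 2 + 150 → 14137; Band 5 − 500 → 9182
End of period: [7544, 14137, 12025, 12597, 9182, 15097]
After projecting period 2:
Births: 12025 × 0.196 = 2357 ; 12597 × 0.093 = 1172 ; 9182 × 0.412 = 3783 ⇒ total 7312
Band 2: 7544 × 0.958 = 7227
Band 3: 14137 × 0.962 = 13600
Band 4: 12025 × 0.969 = 11652
Band 5: 12597 × 0.94 = 11841
Band 6: 9182 × 0.952 + 15097 × 0.648 = 8741 + 9783 = 18524
Net migration: Band 2 + 150 → 7377; Band 5 − 500 → 11341
End of period: [7312, 7377, 13600, 11652, 11341, 18524]
After projecting period 3:
Births: 13600 × 0.196 = 2666 ; 11652 × 0.093 = 1084 ; 11341 × 0.412 = 4672 ⇒ total 8422
Band 2: 7312 × 0.958 = 7005
Band 3: 7377 × 0.962 = 7097
Band 4: 13600 × 0.969 = 13178
Band 5: 11652 × 0.94 = 10953
Band 6: 11341 × 0.952 + 18524 × 0.648 = 10797 + 12004 = 22801
Net migration: Band 2 + 150 → 7155; Band 5 − 500 → 10453
End of period: [8422, 7155, 7097, 13178, 10453, 22801]
Dependents (band 0–9 + band 50+) = 8422 + 22801 = 31223; working-age = 37883; ratio = 31223/37883 × 100 = 82.4

82.4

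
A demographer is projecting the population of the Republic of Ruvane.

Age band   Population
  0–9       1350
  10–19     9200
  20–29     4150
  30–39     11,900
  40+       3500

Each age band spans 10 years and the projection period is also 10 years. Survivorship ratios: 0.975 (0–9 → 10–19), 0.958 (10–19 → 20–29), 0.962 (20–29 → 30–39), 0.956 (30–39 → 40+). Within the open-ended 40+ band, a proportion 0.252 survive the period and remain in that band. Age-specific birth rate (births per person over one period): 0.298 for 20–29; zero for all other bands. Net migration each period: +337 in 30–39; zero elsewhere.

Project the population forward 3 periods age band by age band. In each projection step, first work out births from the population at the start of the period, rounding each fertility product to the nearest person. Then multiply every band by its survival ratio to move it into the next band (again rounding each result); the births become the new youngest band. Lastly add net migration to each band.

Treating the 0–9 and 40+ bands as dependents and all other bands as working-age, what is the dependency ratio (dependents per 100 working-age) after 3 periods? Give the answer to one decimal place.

201.8

Call the groups 1 to 5, youngest first.
After projecting period 1:
Births: 4150 × 0.298 = 1237
Group 2: 1350 × 0.975 = 1316
Group 3: 9200 × 0.958 = 8814
Group 4: 4150 × 0.962 = 3992
Group 5: 11900 × 0.956 + 3500 × 0.252 = 11376 + 882 = 12258
Net migration: Group 4 + 337 → 4329
→ [1237, 1316, 8814, 4329, 12258]
After projecting period 2:
Births: 8814 × 0.298 = 2627
Group 2: 1237 × 0.975 = 1206
Group 3: 1316 × 0.958 = 1261
Group 4: 8814 × 0.962 = 8479
Group 5: 4329 × 0.956 + 12258 × 0.252 = 4139 + 3089 = 7228
Net migration: Group 4 + 337 → 8816
→ [2627, 1206, 1261, 8816, 7228]
After projecting period 3:
Births: 1261 × 0.298 = 376
Group 2: 2627 × 0.975 = 2561
Group 3: 1206 × 0.958 = 1155
Group 4: 1261 × 0.962 = 1213
Group 5: 8816 × 0.956 + 7228 × 0.252 = 8428 + 1821 = 10249
Net migration: Group 4 + 337 → 1550
→ [376, 2561, 1155, 1550, 10249]
Dependents (band 0–9 + band 40+) = 376 + 10249 = 10625; working-age = 5266; ratio = 10625/5266 × 100 = 201.8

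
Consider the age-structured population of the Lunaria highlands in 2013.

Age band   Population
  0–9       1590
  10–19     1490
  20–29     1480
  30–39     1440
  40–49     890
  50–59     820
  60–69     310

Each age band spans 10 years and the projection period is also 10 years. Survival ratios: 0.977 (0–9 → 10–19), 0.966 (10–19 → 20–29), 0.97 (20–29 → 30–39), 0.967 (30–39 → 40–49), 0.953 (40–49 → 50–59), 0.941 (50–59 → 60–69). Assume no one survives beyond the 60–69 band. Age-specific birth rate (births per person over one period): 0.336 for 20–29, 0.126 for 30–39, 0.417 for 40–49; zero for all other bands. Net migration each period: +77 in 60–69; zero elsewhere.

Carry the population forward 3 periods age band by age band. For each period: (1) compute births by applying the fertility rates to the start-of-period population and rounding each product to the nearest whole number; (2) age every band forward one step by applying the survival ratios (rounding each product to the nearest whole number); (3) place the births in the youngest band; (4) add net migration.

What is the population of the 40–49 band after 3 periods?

1350

— Period 1 —
Births: 1480 × 0.336 = 497  |  1440 × 0.126 = 181  |  890 × 0.417 = 371 → total 1049
10–19: 1590 × 0.977 = 1553
20–29: 1490 × 0.966 = 1439
30–39: 1480 × 0.97 = 1436
40–49: 1440 × 0.967 = 1392
50–59: 890 × 0.953 = 848
60–69: 820 × 0.941 = 772
Net migration: 60–69 + 77 → 849
Giving 1049 / 1553 / 1439 / 1436 / 1392 / 848 / 849.
— Period 2 —
Births: 1439 × 0.336 = 484  |  1436 × 0.126 = 181  |  1392 × 0.417 = 580 → total 1245
10–19: 1049 × 0.977 = 1025
20–29: 1553 × 0.966 = 1500
30–39: 1439 × 0.97 = 1396
40–49: 1436 × 0.967 = 1389
50–59: 1392 × 0.953 = 1327
60–69: 848 × 0.941 = 798
Net migration: 60–69 + 77 → 875
Giving 1245 / 1025 / 1500 / 1396 / 1389 / 1327 / 875.
— Period 3 —
Births: 1500 × 0.336 = 504  |  1396 × 0.126 = 176  |  1389 × 0.417 = 579 → total 1259
10–19: 1245 × 0.977 = 1216
20–29: 1025 × 0.966 = 990
30–39: 1500 × 0.97 = 1455
40–49: 1396 × 0.967 = 1350
50–59: 1389 × 0.953 = 1324
60–69: 1327 × 0.941 = 1249
Net migration: 60–69 + 77 → 1326
Giving 1259 / 1216 / 990 / 1455 / 1350 / 1324 / 1326.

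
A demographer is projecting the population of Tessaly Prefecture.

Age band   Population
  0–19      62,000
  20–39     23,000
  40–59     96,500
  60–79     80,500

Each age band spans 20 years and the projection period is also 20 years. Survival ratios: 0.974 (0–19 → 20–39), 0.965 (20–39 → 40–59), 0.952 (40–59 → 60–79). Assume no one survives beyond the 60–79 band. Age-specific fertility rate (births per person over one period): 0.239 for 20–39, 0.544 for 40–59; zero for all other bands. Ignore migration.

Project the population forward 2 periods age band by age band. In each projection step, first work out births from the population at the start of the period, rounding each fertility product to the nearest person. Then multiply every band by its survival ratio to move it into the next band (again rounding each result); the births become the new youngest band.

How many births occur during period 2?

26507

Numbering the bands 1..4 from youngest to oldest:
After projecting period 1:
Births: 23000 * 0.239 = 5497, 96500 * 0.544 = 52496 → 57993
Band 2: 62000 * 0.974 = 60388
Band 3: 23000 * 0.965 = 22195
Band 4: 96500 * 0.952 = 91868
End of period: [57993, 60388, 22195, 91868]
After projecting period 2:
Births: 60388 * 0.239 = 14433, 22195 * 0.544 = 12074 → 26507
Band 2: 57993 * 0.974 = 56485
Band 3: 60388 * 0.965 = 58274
Band 4: 22195 * 0.952 = 21130
End of period: [26507, 56485, 58274, 21130]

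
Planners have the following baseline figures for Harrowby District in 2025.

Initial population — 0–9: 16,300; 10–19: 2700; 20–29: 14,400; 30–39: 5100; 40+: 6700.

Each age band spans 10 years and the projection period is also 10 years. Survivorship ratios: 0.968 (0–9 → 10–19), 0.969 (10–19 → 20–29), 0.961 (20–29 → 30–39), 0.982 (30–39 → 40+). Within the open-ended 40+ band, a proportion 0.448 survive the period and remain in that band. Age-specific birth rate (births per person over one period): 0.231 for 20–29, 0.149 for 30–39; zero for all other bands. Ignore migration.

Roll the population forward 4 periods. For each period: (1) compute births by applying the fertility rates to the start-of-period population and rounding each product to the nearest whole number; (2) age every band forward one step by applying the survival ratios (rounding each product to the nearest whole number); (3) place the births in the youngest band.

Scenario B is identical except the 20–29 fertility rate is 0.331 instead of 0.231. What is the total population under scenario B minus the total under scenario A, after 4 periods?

(Groups numbered youngest = 1 to oldest = 5.)
Period 1:
Births: 14400 × 0.231 = 3326  |  5100 × 0.149 = 760 → total 4086
Group 2: 16300 × 0.968 = 15778
Group 3: 2700 × 0.969 = 2616
Group 4: 14400 × 0.961 = 13838
Group 5: 5100 × 0.982 + 6700 × 0.448 = 5008 + 3002 = 8010
Population now: 0–9=4086, 10–19=15778, 20–29=2616, 30–39=13838, 40+=8010
Period 2:
Births: 2616 × 0.231 = 604  |  13838 × 0.149 = 2062 → total 2666
Group 2: 4086 × 0.968 = 3955
Group 3: 15778 × 0.969 = 15289
Group 4: 2616 × 0.961 = 2514
Group 5: 13838 × 0.982 + 8010 × 0.448 = 13589 + 3588 = 17177
Population now: 0–9=2666, 10–19=3955, 20–29=15289, 30–39=2514, 40+=17177
Period 3:
Births: 15289 × 0.231 = 3532  |  2514 × 0.149 = 375 → total 3907
Group 2: 2666 × 0.968 = 2581
Group 3: 3955 × 0.969 = 3832
Group 4: 15289 × 0.961 = 14693
Group 5: 2514 × 0.982 + 17177 × 0.448 = 2469 + 7695 = 10164
Population now: 0–9=3907, 10–19=2581, 20–29=3832, 30–39=14693, 40+=10164
Period 4:
Births: 3832 × 0.231 = 885  |  14693 × 0.149 = 2189 → total 3074
Group 2: 3907 × 0.968 = 3782
Group 3: 2581 × 0.969 = 2501
Group 4: 3832 × 0.961 = 3683
Group 5: 14693 × 0.982 + 10164 × 0.448 = 14429 + 4553 = 18982
Population now: 0–9=3074, 10–19=3782, 20–29=2501, 30–39=3683, 40+=18982
Scenario A total after 4 periods: 32022
Scenario B projection —
Period 1:
Births: 14400 × 0.331 = 4766  |  5100 × 0.149 = 760 → total 5526
Group 2: 16300 × 0.968 = 15778
Group 3: 2700 × 0.969 = 2616
Group 4: 14400 × 0.961 = 13838
Group 5: 5100 × 0.982 + 6700 × 0.448 = 5008 + 3002 = 8010
Population now: 0–9=5526, 10–19=15778, 20–29=2616, 30–39=13838, 40+=8010
Period 2:
Births: 2616 × 0.331 = 866  |  13838 × 0.149 = 2062 → total 2928
Group 2: 5526 × 0.968 = 5349
Group 3: 15778 × 0.969 = 15289
Group 4: 2616 × 0.961 = 2514
Group 5: 13838 × 0.982 + 8010 × 0.448 = 13589 + 3588 = 17177
Population now: 0–9=2928, 10–19=5349, 20–29=15289, 30–39=2514, 40+=17177
Period 3:
Births: 15289 × 0.331 = 5061  |  2514 × 0.149 = 375 → total 5436
Group 2: 2928 × 0.968 = 2834
Group 3: 5349 × 0.969 = 5183
Group 4: 15289 × 0.961 = 14693
Group 5: 2514 × 0.982 + 17177 × 0.448 = 2469 + 7695 = 10164
Population now: 0–9=5436, 10–19=2834, 20–29=5183, 30–39=14693, 40+=10164
Period 4:
Births: 5183 × 0.331 = 1716  |  14693 × 0.149 = 2189 → total 3905
Group 2: 5436 × 0.968 = 5262
Group 3: 2834 × 0.969 = 2746
Group 4: 5183 × 0.961 = 4981
Group 5: 14693 × 0.982 + 10164 × 0.448 = 14429 + 4553 = 18982
Population now: 0–9=3905, 10–19=5262, 20–29=2746, 30–39=4981, 40+=18982
Scenario B total after 4 periods: 35876
Difference B − A = 35876 − 32022 = 3854

3854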